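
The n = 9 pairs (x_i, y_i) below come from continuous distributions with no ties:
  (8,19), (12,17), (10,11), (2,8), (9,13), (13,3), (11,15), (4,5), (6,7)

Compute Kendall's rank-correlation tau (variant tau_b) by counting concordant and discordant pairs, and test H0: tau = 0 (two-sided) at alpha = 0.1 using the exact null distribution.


Step 1: Enumerate the 36 unordered pairs (i,j) with i<j and classify each by sign(x_j-x_i) * sign(y_j-y_i).
  (1,2):dx=+4,dy=-2->D; (1,3):dx=+2,dy=-8->D; (1,4):dx=-6,dy=-11->C; (1,5):dx=+1,dy=-6->D
  (1,6):dx=+5,dy=-16->D; (1,7):dx=+3,dy=-4->D; (1,8):dx=-4,dy=-14->C; (1,9):dx=-2,dy=-12->C
  (2,3):dx=-2,dy=-6->C; (2,4):dx=-10,dy=-9->C; (2,5):dx=-3,dy=-4->C; (2,6):dx=+1,dy=-14->D
  (2,7):dx=-1,dy=-2->C; (2,8):dx=-8,dy=-12->C; (2,9):dx=-6,dy=-10->C; (3,4):dx=-8,dy=-3->C
  (3,5):dx=-1,dy=+2->D; (3,6):dx=+3,dy=-8->D; (3,7):dx=+1,dy=+4->C; (3,8):dx=-6,dy=-6->C
  (3,9):dx=-4,dy=-4->C; (4,5):dx=+7,dy=+5->C; (4,6):dx=+11,dy=-5->D; (4,7):dx=+9,dy=+7->C
  (4,8):dx=+2,dy=-3->D; (4,9):dx=+4,dy=-1->D; (5,6):dx=+4,dy=-10->D; (5,7):dx=+2,dy=+2->C
  (5,8):dx=-5,dy=-8->C; (5,9):dx=-3,dy=-6->C; (6,7):dx=-2,dy=+12->D; (6,8):dx=-9,dy=+2->D
  (6,9):dx=-7,dy=+4->D; (7,8):dx=-7,dy=-10->C; (7,9):dx=-5,dy=-8->C; (8,9):dx=+2,dy=+2->C
Step 2: C = 21, D = 15, total pairs = 36.
Step 3: tau = (C - D)/(n(n-1)/2) = (21 - 15)/36 = 0.166667.
Step 4: Exact two-sided p-value (enumerate n! = 362880 permutations of y under H0): p = 0.612202.
Step 5: alpha = 0.1. fail to reject H0.

tau_b = 0.1667 (C=21, D=15), p = 0.612202, fail to reject H0.


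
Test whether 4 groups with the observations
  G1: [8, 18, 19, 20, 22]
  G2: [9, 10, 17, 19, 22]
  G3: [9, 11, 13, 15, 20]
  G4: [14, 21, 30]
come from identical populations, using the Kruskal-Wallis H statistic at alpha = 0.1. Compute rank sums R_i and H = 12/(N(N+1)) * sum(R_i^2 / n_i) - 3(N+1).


Step 1: Combine all N = 18 observations and assign midranks.
sorted (value, group, rank): (8,G1,1), (9,G2,2.5), (9,G3,2.5), (10,G2,4), (11,G3,5), (13,G3,6), (14,G4,7), (15,G3,8), (17,G2,9), (18,G1,10), (19,G1,11.5), (19,G2,11.5), (20,G1,13.5), (20,G3,13.5), (21,G4,15), (22,G1,16.5), (22,G2,16.5), (30,G4,18)
Step 2: Sum ranks within each group.
R_1 = 52.5 (n_1 = 5)
R_2 = 43.5 (n_2 = 5)
R_3 = 35 (n_3 = 5)
R_4 = 40 (n_4 = 3)
Step 3: H = 12/(N(N+1)) * sum(R_i^2/n_i) - 3(N+1)
     = 12/(18*19) * (52.5^2/5 + 43.5^2/5 + 35^2/5 + 40^2/3) - 3*19
     = 0.035088 * 1708.03 - 57
     = 2.930994.
Step 4: Ties present; correction factor C = 1 - 24/(18^3 - 18) = 0.995872. Corrected H = 2.930994 / 0.995872 = 2.943143.
Step 5: Under H0, H ~ chi^2(3); p-value = 0.400475.
Step 6: alpha = 0.1. fail to reject H0.

H = 2.9431, df = 3, p = 0.400475, fail to reject H0.


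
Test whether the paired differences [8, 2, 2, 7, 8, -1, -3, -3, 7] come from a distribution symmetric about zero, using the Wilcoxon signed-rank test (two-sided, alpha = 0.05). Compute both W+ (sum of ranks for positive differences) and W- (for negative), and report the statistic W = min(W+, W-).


Step 1: Drop any zero differences (none here) and take |d_i|.
|d| = [8, 2, 2, 7, 8, 1, 3, 3, 7]
Step 2: Midrank |d_i| (ties get averaged ranks).
ranks: |8|->8.5, |2|->2.5, |2|->2.5, |7|->6.5, |8|->8.5, |1|->1, |3|->4.5, |3|->4.5, |7|->6.5
Step 3: Attach original signs; sum ranks with positive sign and with negative sign.
W+ = 8.5 + 2.5 + 2.5 + 6.5 + 8.5 + 6.5 = 35
W- = 1 + 4.5 + 4.5 = 10
(Check: W+ + W- = 45 should equal n(n+1)/2 = 45.)
Step 4: Test statistic W = min(W+, W-) = 10.
Step 5: Ties in |d|, so use the tie-corrected normal approximation.
        E[W] = n(n+1)/4 = 9*10/4 = 22.5.
        Tie groups: |d|=2 (t=2), |d|=3 (t=2), |d|=7 (t=2), |d|=8 (t=2); sum(t^3 - t) = 24.
        Var[W] = n(n+1)(2n+1)/24 - sum(t^3-t)/48 = 1710/24 - 24/48 = 70.75.
        z = (W - E[W]) / sqrt(Var[W]) = (10 - 22.5) / 8.4113 = -1.4861.
        Two-sided p = 2*Phi(z) = 0.137254.
Step 6: alpha = 0.05. fail to reject H0.

W+ = 35, W- = 10, W = min = 10, p = 0.137254, fail to reject H0.


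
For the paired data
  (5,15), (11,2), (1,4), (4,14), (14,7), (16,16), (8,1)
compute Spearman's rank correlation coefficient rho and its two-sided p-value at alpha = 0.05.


Step 1: Rank x and y separately (midranks; no ties here).
rank(x): 5->3, 11->5, 1->1, 4->2, 14->6, 16->7, 8->4
rank(y): 15->6, 2->2, 4->3, 14->5, 7->4, 16->7, 1->1
Step 2: d_i = R_x(i) - R_y(i); compute d_i^2.
  (3-6)^2=9, (5-2)^2=9, (1-3)^2=4, (2-5)^2=9, (6-4)^2=4, (7-7)^2=0, (4-1)^2=9
sum(d^2) = 44.
Step 3: rho = 1 - 6*44 / (7*(7^2 - 1)) = 1 - 264/336 = 0.214286.
Step 4: Under H0, t = rho * sqrt((n-2)/(1-rho^2)) = 0.4906 ~ t(5).
Step 5: Two-sided p-value from the t-distribution with 5 df = 0.644512.
Step 6: alpha = 0.05. fail to reject H0.

rho = 0.2143, p = 0.644512, fail to reject H0 at alpha = 0.05.


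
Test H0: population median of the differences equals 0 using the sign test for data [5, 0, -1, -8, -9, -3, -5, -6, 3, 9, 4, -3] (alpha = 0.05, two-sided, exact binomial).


Step 1: Discard zero differences. Original n = 12; n_eff = number of nonzero differences = 11.
Nonzero differences (with sign): +5, -1, -8, -9, -3, -5, -6, +3, +9, +4, -3
Step 2: Count signs: positive = 4, negative = 7.
Step 3: Under H0: P(positive) = 0.5, so the number of positives S ~ Bin(11, 0.5).
Step 4: Two-sided exact p-value = sum of Bin(11,0.5) probabilities at or below the observed probability = 0.548828.
Step 5: alpha = 0.05. fail to reject H0.

n_eff = 11, pos = 4, neg = 7, p = 0.548828, fail to reject H0.


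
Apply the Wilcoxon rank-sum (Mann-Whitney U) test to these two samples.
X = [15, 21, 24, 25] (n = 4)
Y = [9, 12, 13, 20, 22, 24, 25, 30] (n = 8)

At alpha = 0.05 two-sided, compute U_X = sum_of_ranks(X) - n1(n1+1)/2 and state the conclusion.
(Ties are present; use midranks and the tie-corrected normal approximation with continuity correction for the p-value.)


Step 1: Combine and sort all 12 observations; assign midranks.
sorted (value, group): (9,Y), (12,Y), (13,Y), (15,X), (20,Y), (21,X), (22,Y), (24,X), (24,Y), (25,X), (25,Y), (30,Y)
ranks: 9->1, 12->2, 13->3, 15->4, 20->5, 21->6, 22->7, 24->8.5, 24->8.5, 25->10.5, 25->10.5, 30->12
Step 2: Rank sum for X: R1 = 4 + 6 + 8.5 + 10.5 = 29.
Step 3: U_X = R1 - n1(n1+1)/2 = 29 - 4*5/2 = 29 - 10 = 19.
       U_Y = n1*n2 - U_X = 32 - 19 = 13.
Step 4: Ties are present, so use the tie-corrected normal approximation (with continuity correction) for the p-value.
Step 5: p-value = 0.670038; compare to alpha = 0.05. fail to reject H0.

U_X = 19, p = 0.670038, fail to reject H0 at alpha = 0.05.


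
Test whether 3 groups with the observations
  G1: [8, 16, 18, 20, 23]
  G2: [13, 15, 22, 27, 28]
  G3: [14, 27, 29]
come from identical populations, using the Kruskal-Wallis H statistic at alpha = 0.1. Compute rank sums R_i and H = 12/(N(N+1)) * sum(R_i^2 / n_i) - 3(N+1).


Step 1: Combine all N = 13 observations and assign midranks.
sorted (value, group, rank): (8,G1,1), (13,G2,2), (14,G3,3), (15,G2,4), (16,G1,5), (18,G1,6), (20,G1,7), (22,G2,8), (23,G1,9), (27,G2,10.5), (27,G3,10.5), (28,G2,12), (29,G3,13)
Step 2: Sum ranks within each group.
R_1 = 28 (n_1 = 5)
R_2 = 36.5 (n_2 = 5)
R_3 = 26.5 (n_3 = 3)
Step 3: H = 12/(N(N+1)) * sum(R_i^2/n_i) - 3(N+1)
     = 12/(13*14) * (28^2/5 + 36.5^2/5 + 26.5^2/3) - 3*14
     = 0.065934 * 657.333 - 42
     = 1.340659.
Step 4: Ties present; correction factor C = 1 - 6/(13^3 - 13) = 0.997253. Corrected H = 1.340659 / 0.997253 = 1.344353.
Step 5: Under H0, H ~ chi^2(2); p-value = 0.510596.
Step 6: alpha = 0.1. fail to reject H0.

H = 1.3444, df = 2, p = 0.510596, fail to reject H0.


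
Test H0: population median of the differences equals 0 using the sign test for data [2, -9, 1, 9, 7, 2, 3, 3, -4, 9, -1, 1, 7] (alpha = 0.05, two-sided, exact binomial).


Step 1: Discard zero differences. Original n = 13; n_eff = number of nonzero differences = 13.
Nonzero differences (with sign): +2, -9, +1, +9, +7, +2, +3, +3, -4, +9, -1, +1, +7
Step 2: Count signs: positive = 10, negative = 3.
Step 3: Under H0: P(positive) = 0.5, so the number of positives S ~ Bin(13, 0.5).
Step 4: Two-sided exact p-value = sum of Bin(13,0.5) probabilities at or below the observed probability = 0.092285.
Step 5: alpha = 0.05. fail to reject H0.

n_eff = 13, pos = 10, neg = 3, p = 0.092285, fail to reject H0.


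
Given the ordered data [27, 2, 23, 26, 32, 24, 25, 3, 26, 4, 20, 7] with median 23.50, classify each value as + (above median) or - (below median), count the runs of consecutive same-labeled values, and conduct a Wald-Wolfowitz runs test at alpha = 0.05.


Step 1: Compute median = 23.50; label A = above, B = below.
Labels in order: ABBAAAABABBB  (n_A = 6, n_B = 6)
Step 2: Count runs R = 6.
Step 3: Under H0 (random ordering), E[R] = 2*n_A*n_B/(n_A+n_B) + 1 = 2*6*6/12 + 1 = 7.0000.
        Var[R] = 2*n_A*n_B*(2*n_A*n_B - n_A - n_B) / ((n_A+n_B)^2 * (n_A+n_B-1)) = 4320/1584 = 2.7273.
        SD[R] = 1.6514.
Step 4: Continuity-corrected z = (R + 0.5 - E[R]) / SD[R] = (6 + 0.5 - 7.0000) / 1.6514 = -0.3028.
Step 5: Two-sided p-value via normal approximation = 2*(1 - Phi(|z|)) = 0.762069.
Step 6: alpha = 0.05. fail to reject H0.

R = 6, z = -0.3028, p = 0.762069, fail to reject H0.


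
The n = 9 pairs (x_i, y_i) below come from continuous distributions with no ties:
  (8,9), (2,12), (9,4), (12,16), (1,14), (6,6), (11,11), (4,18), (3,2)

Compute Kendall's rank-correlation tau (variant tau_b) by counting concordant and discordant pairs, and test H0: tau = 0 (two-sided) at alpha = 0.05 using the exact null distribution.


Step 1: Enumerate the 36 unordered pairs (i,j) with i<j and classify each by sign(x_j-x_i) * sign(y_j-y_i).
  (1,2):dx=-6,dy=+3->D; (1,3):dx=+1,dy=-5->D; (1,4):dx=+4,dy=+7->C; (1,5):dx=-7,dy=+5->D
  (1,6):dx=-2,dy=-3->C; (1,7):dx=+3,dy=+2->C; (1,8):dx=-4,dy=+9->D; (1,9):dx=-5,dy=-7->C
  (2,3):dx=+7,dy=-8->D; (2,4):dx=+10,dy=+4->C; (2,5):dx=-1,dy=+2->D; (2,6):dx=+4,dy=-6->D
  (2,7):dx=+9,dy=-1->D; (2,8):dx=+2,dy=+6->C; (2,9):dx=+1,dy=-10->D; (3,4):dx=+3,dy=+12->C
  (3,5):dx=-8,dy=+10->D; (3,6):dx=-3,dy=+2->D; (3,7):dx=+2,dy=+7->C; (3,8):dx=-5,dy=+14->D
  (3,9):dx=-6,dy=-2->C; (4,5):dx=-11,dy=-2->C; (4,6):dx=-6,dy=-10->C; (4,7):dx=-1,dy=-5->C
  (4,8):dx=-8,dy=+2->D; (4,9):dx=-9,dy=-14->C; (5,6):dx=+5,dy=-8->D; (5,7):dx=+10,dy=-3->D
  (5,8):dx=+3,dy=+4->C; (5,9):dx=+2,dy=-12->D; (6,7):dx=+5,dy=+5->C; (6,8):dx=-2,dy=+12->D
  (6,9):dx=-3,dy=-4->C; (7,8):dx=-7,dy=+7->D; (7,9):dx=-8,dy=-9->C; (8,9):dx=-1,dy=-16->C
Step 2: C = 18, D = 18, total pairs = 36.
Step 3: tau = (C - D)/(n(n-1)/2) = (18 - 18)/36 = 0.000000.
Step 4: Exact two-sided p-value (enumerate n! = 362880 permutations of y under H0): p = 1.000000.
Step 5: alpha = 0.05. fail to reject H0.

tau_b = 0.0000 (C=18, D=18), p = 1.000000, fail to reject H0.


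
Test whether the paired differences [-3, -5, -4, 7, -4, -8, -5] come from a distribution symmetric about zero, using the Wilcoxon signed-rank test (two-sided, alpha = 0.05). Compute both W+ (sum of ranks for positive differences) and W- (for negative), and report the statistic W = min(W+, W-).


Step 1: Drop any zero differences (none here) and take |d_i|.
|d| = [3, 5, 4, 7, 4, 8, 5]
Step 2: Midrank |d_i| (ties get averaged ranks).
ranks: |3|->1, |5|->4.5, |4|->2.5, |7|->6, |4|->2.5, |8|->7, |5|->4.5
Step 3: Attach original signs; sum ranks with positive sign and with negative sign.
W+ = 6 = 6
W- = 1 + 4.5 + 2.5 + 2.5 + 7 + 4.5 = 22
(Check: W+ + W- = 28 should equal n(n+1)/2 = 28.)
Step 4: Test statistic W = min(W+, W-) = 6.
Step 5: Ties in |d|, so use the tie-corrected normal approximation.
        E[W] = n(n+1)/4 = 7*8/4 = 14.
        Tie groups: |d|=4 (t=2), |d|=5 (t=2); sum(t^3 - t) = 12.
        Var[W] = n(n+1)(2n+1)/24 - sum(t^3-t)/48 = 840/24 - 12/48 = 34.75.
        z = (W - E[W]) / sqrt(Var[W]) = (6 - 14) / 5.8949 = -1.3571.
        Two-sided p = 2*Phi(z) = 0.174749.
Step 6: alpha = 0.05. fail to reject H0.

W+ = 6, W- = 22, W = min = 6, p = 0.174749, fail to reject H0.


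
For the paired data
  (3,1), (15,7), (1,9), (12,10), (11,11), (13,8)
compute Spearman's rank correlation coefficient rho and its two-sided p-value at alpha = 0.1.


Step 1: Rank x and y separately (midranks; no ties here).
rank(x): 3->2, 15->6, 1->1, 12->4, 11->3, 13->5
rank(y): 1->1, 7->2, 9->4, 10->5, 11->6, 8->3
Step 2: d_i = R_x(i) - R_y(i); compute d_i^2.
  (2-1)^2=1, (6-2)^2=16, (1-4)^2=9, (4-5)^2=1, (3-6)^2=9, (5-3)^2=4
sum(d^2) = 40.
Step 3: rho = 1 - 6*40 / (6*(6^2 - 1)) = 1 - 240/210 = -0.142857.
Step 4: Under H0, t = rho * sqrt((n-2)/(1-rho^2)) = -0.2887 ~ t(4).
Step 5: Two-sided p-value from the t-distribution with 4 df = 0.787172.
Step 6: alpha = 0.1. fail to reject H0.

rho = -0.1429, p = 0.787172, fail to reject H0 at alpha = 0.1.


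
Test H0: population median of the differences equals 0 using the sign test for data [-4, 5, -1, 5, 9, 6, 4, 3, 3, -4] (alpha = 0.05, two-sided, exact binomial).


Step 1: Discard zero differences. Original n = 10; n_eff = number of nonzero differences = 10.
Nonzero differences (with sign): -4, +5, -1, +5, +9, +6, +4, +3, +3, -4
Step 2: Count signs: positive = 7, negative = 3.
Step 3: Under H0: P(positive) = 0.5, so the number of positives S ~ Bin(10, 0.5).
Step 4: Two-sided exact p-value = sum of Bin(10,0.5) probabilities at or below the observed probability = 0.343750.
Step 5: alpha = 0.05. fail to reject H0.

n_eff = 10, pos = 7, neg = 3, p = 0.343750, fail to reject H0.


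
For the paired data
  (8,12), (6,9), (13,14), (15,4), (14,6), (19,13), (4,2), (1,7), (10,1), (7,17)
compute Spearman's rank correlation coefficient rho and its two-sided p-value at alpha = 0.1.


Step 1: Rank x and y separately (midranks; no ties here).
rank(x): 8->5, 6->3, 13->7, 15->9, 14->8, 19->10, 4->2, 1->1, 10->6, 7->4
rank(y): 12->7, 9->6, 14->9, 4->3, 6->4, 13->8, 2->2, 7->5, 1->1, 17->10
Step 2: d_i = R_x(i) - R_y(i); compute d_i^2.
  (5-7)^2=4, (3-6)^2=9, (7-9)^2=4, (9-3)^2=36, (8-4)^2=16, (10-8)^2=4, (2-2)^2=0, (1-5)^2=16, (6-1)^2=25, (4-10)^2=36
sum(d^2) = 150.
Step 3: rho = 1 - 6*150 / (10*(10^2 - 1)) = 1 - 900/990 = 0.090909.
Step 4: Under H0, t = rho * sqrt((n-2)/(1-rho^2)) = 0.2582 ~ t(8).
Step 5: Two-sided p-value from the t-distribution with 8 df = 0.802772.
Step 6: alpha = 0.1. fail to reject H0.

rho = 0.0909, p = 0.802772, fail to reject H0 at alpha = 0.1.


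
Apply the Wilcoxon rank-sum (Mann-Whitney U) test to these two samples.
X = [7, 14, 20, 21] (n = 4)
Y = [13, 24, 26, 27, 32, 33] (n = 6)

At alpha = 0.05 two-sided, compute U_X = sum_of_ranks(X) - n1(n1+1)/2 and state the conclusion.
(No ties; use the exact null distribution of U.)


Step 1: Combine and sort all 10 observations; assign midranks.
sorted (value, group): (7,X), (13,Y), (14,X), (20,X), (21,X), (24,Y), (26,Y), (27,Y), (32,Y), (33,Y)
ranks: 7->1, 13->2, 14->3, 20->4, 21->5, 24->6, 26->7, 27->8, 32->9, 33->10
Step 2: Rank sum for X: R1 = 1 + 3 + 4 + 5 = 13.
Step 3: U_X = R1 - n1(n1+1)/2 = 13 - 4*5/2 = 13 - 10 = 3.
       U_Y = n1*n2 - U_X = 24 - 3 = 21.
Step 4: No ties, so the exact null distribution of U (based on enumerating the C(10,4) = 210 equally likely rank assignments) gives the two-sided p-value.
Step 5: p-value = 0.066667; compare to alpha = 0.05. fail to reject H0.

U_X = 3, p = 0.066667, fail to reject H0 at alpha = 0.05.


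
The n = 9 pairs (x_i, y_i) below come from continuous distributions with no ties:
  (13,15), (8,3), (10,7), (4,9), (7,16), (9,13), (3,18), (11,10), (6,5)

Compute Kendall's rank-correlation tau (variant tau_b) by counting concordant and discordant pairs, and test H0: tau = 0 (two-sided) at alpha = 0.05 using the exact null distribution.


Step 1: Enumerate the 36 unordered pairs (i,j) with i<j and classify each by sign(x_j-x_i) * sign(y_j-y_i).
  (1,2):dx=-5,dy=-12->C; (1,3):dx=-3,dy=-8->C; (1,4):dx=-9,dy=-6->C; (1,5):dx=-6,dy=+1->D
  (1,6):dx=-4,dy=-2->C; (1,7):dx=-10,dy=+3->D; (1,8):dx=-2,dy=-5->C; (1,9):dx=-7,dy=-10->C
  (2,3):dx=+2,dy=+4->C; (2,4):dx=-4,dy=+6->D; (2,5):dx=-1,dy=+13->D; (2,6):dx=+1,dy=+10->C
  (2,7):dx=-5,dy=+15->D; (2,8):dx=+3,dy=+7->C; (2,9):dx=-2,dy=+2->D; (3,4):dx=-6,dy=+2->D
  (3,5):dx=-3,dy=+9->D; (3,6):dx=-1,dy=+6->D; (3,7):dx=-7,dy=+11->D; (3,8):dx=+1,dy=+3->C
  (3,9):dx=-4,dy=-2->C; (4,5):dx=+3,dy=+7->C; (4,6):dx=+5,dy=+4->C; (4,7):dx=-1,dy=+9->D
  (4,8):dx=+7,dy=+1->C; (4,9):dx=+2,dy=-4->D; (5,6):dx=+2,dy=-3->D; (5,7):dx=-4,dy=+2->D
  (5,8):dx=+4,dy=-6->D; (5,9):dx=-1,dy=-11->C; (6,7):dx=-6,dy=+5->D; (6,8):dx=+2,dy=-3->D
  (6,9):dx=-3,dy=-8->C; (7,8):dx=+8,dy=-8->D; (7,9):dx=+3,dy=-13->D; (8,9):dx=-5,dy=-5->C
Step 2: C = 17, D = 19, total pairs = 36.
Step 3: tau = (C - D)/(n(n-1)/2) = (17 - 19)/36 = -0.055556.
Step 4: Exact two-sided p-value (enumerate n! = 362880 permutations of y under H0): p = 0.919455.
Step 5: alpha = 0.05. fail to reject H0.

tau_b = -0.0556 (C=17, D=19), p = 0.919455, fail to reject H0.


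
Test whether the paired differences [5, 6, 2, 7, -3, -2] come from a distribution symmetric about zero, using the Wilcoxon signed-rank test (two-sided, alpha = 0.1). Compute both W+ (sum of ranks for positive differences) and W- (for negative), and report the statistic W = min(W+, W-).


Step 1: Drop any zero differences (none here) and take |d_i|.
|d| = [5, 6, 2, 7, 3, 2]
Step 2: Midrank |d_i| (ties get averaged ranks).
ranks: |5|->4, |6|->5, |2|->1.5, |7|->6, |3|->3, |2|->1.5
Step 3: Attach original signs; sum ranks with positive sign and with negative sign.
W+ = 4 + 5 + 1.5 + 6 = 16.5
W- = 3 + 1.5 = 4.5
(Check: W+ + W- = 21 should equal n(n+1)/2 = 21.)
Step 4: Test statistic W = min(W+, W-) = 4.5.
Step 5: Ties in |d|, so use the tie-corrected normal approximation.
        E[W] = n(n+1)/4 = 6*7/4 = 10.5.
        Tie groups: |d|=2 (t=2); sum(t^3 - t) = 6.
        Var[W] = n(n+1)(2n+1)/24 - sum(t^3-t)/48 = 546/24 - 6/48 = 22.625.
        z = (W - E[W]) / sqrt(Var[W]) = (4.5 - 10.5) / 4.7566 = -1.2614.
        Two-sided p = 2*Phi(z) = 0.207160.
Step 6: alpha = 0.1. fail to reject H0.

W+ = 16.5, W- = 4.5, W = min = 4.5, p = 0.207160, fail to reject H0.


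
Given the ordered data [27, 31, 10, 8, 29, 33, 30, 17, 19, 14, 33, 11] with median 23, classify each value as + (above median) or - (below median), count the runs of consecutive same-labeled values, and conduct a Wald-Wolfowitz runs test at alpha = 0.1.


Step 1: Compute median = 23; label A = above, B = below.
Labels in order: AABBAAABBBAB  (n_A = 6, n_B = 6)
Step 2: Count runs R = 6.
Step 3: Under H0 (random ordering), E[R] = 2*n_A*n_B/(n_A+n_B) + 1 = 2*6*6/12 + 1 = 7.0000.
        Var[R] = 2*n_A*n_B*(2*n_A*n_B - n_A - n_B) / ((n_A+n_B)^2 * (n_A+n_B-1)) = 4320/1584 = 2.7273.
        SD[R] = 1.6514.
Step 4: Continuity-corrected z = (R + 0.5 - E[R]) / SD[R] = (6 + 0.5 - 7.0000) / 1.6514 = -0.3028.
Step 5: Two-sided p-value via normal approximation = 2*(1 - Phi(|z|)) = 0.762069.
Step 6: alpha = 0.1. fail to reject H0.

R = 6, z = -0.3028, p = 0.762069, fail to reject H0.


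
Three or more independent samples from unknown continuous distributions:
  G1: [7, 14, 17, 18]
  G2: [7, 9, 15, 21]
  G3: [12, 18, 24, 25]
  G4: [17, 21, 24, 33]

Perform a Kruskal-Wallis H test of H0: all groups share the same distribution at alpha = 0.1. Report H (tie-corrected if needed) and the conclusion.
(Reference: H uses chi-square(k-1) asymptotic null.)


Step 1: Combine all N = 16 observations and assign midranks.
sorted (value, group, rank): (7,G1,1.5), (7,G2,1.5), (9,G2,3), (12,G3,4), (14,G1,5), (15,G2,6), (17,G1,7.5), (17,G4,7.5), (18,G1,9.5), (18,G3,9.5), (21,G2,11.5), (21,G4,11.5), (24,G3,13.5), (24,G4,13.5), (25,G3,15), (33,G4,16)
Step 2: Sum ranks within each group.
R_1 = 23.5 (n_1 = 4)
R_2 = 22 (n_2 = 4)
R_3 = 42 (n_3 = 4)
R_4 = 48.5 (n_4 = 4)
Step 3: H = 12/(N(N+1)) * sum(R_i^2/n_i) - 3(N+1)
     = 12/(16*17) * (23.5^2/4 + 22^2/4 + 42^2/4 + 48.5^2/4) - 3*17
     = 0.044118 * 1288.12 - 51
     = 5.829044.
Step 4: Ties present; correction factor C = 1 - 30/(16^3 - 16) = 0.992647. Corrected H = 5.829044 / 0.992647 = 5.872222.
Step 5: Under H0, H ~ chi^2(3); p-value = 0.117995.
Step 6: alpha = 0.1. fail to reject H0.

H = 5.8722, df = 3, p = 0.117995, fail to reject H0.


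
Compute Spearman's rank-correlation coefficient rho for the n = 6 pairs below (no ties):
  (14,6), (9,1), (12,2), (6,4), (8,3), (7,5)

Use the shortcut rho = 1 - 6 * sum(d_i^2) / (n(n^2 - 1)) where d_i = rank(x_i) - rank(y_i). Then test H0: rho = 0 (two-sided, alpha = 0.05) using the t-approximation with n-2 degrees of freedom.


Step 1: Rank x and y separately (midranks; no ties here).
rank(x): 14->6, 9->4, 12->5, 6->1, 8->3, 7->2
rank(y): 6->6, 1->1, 2->2, 4->4, 3->3, 5->5
Step 2: d_i = R_x(i) - R_y(i); compute d_i^2.
  (6-6)^2=0, (4-1)^2=9, (5-2)^2=9, (1-4)^2=9, (3-3)^2=0, (2-5)^2=9
sum(d^2) = 36.
Step 3: rho = 1 - 6*36 / (6*(6^2 - 1)) = 1 - 216/210 = -0.028571.
Step 4: Under H0, t = rho * sqrt((n-2)/(1-rho^2)) = -0.0572 ~ t(4).
Step 5: Two-sided p-value from the t-distribution with 4 df = 0.957155.
Step 6: alpha = 0.05. fail to reject H0.

rho = -0.0286, p = 0.957155, fail to reject H0 at alpha = 0.05.


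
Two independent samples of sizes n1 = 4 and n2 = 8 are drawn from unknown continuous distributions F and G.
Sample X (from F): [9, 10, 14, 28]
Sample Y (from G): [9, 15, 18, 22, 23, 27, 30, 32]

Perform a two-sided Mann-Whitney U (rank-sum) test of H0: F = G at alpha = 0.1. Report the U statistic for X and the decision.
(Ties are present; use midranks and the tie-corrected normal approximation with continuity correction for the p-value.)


Step 1: Combine and sort all 12 observations; assign midranks.
sorted (value, group): (9,X), (9,Y), (10,X), (14,X), (15,Y), (18,Y), (22,Y), (23,Y), (27,Y), (28,X), (30,Y), (32,Y)
ranks: 9->1.5, 9->1.5, 10->3, 14->4, 15->5, 18->6, 22->7, 23->8, 27->9, 28->10, 30->11, 32->12
Step 2: Rank sum for X: R1 = 1.5 + 3 + 4 + 10 = 18.5.
Step 3: U_X = R1 - n1(n1+1)/2 = 18.5 - 4*5/2 = 18.5 - 10 = 8.5.
       U_Y = n1*n2 - U_X = 32 - 8.5 = 23.5.
Step 4: Ties are present, so use the tie-corrected normal approximation (with continuity correction) for the p-value.
Step 5: p-value = 0.233663; compare to alpha = 0.1. fail to reject H0.

U_X = 8.5, p = 0.233663, fail to reject H0 at alpha = 0.1.


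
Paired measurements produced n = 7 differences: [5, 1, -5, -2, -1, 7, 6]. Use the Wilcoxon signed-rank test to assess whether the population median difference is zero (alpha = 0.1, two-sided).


Step 1: Drop any zero differences (none here) and take |d_i|.
|d| = [5, 1, 5, 2, 1, 7, 6]
Step 2: Midrank |d_i| (ties get averaged ranks).
ranks: |5|->4.5, |1|->1.5, |5|->4.5, |2|->3, |1|->1.5, |7|->7, |6|->6
Step 3: Attach original signs; sum ranks with positive sign and with negative sign.
W+ = 4.5 + 1.5 + 7 + 6 = 19
W- = 4.5 + 3 + 1.5 = 9
(Check: W+ + W- = 28 should equal n(n+1)/2 = 28.)
Step 4: Test statistic W = min(W+, W-) = 9.
Step 5: Ties in |d|, so use the tie-corrected normal approximation.
        E[W] = n(n+1)/4 = 7*8/4 = 14.
        Tie groups: |d|=1 (t=2), |d|=5 (t=2); sum(t^3 - t) = 12.
        Var[W] = n(n+1)(2n+1)/24 - sum(t^3-t)/48 = 840/24 - 12/48 = 34.75.
        z = (W - E[W]) / sqrt(Var[W]) = (9 - 14) / 5.8949 = -0.8482.
        Two-sided p = 2*Phi(z) = 0.396333.
Step 6: alpha = 0.1. fail to reject H0.

W+ = 19, W- = 9, W = min = 9, p = 0.396333, fail to reject H0.


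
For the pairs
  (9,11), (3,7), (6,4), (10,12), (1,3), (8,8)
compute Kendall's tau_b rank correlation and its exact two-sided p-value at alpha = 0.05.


Step 1: Enumerate the 15 unordered pairs (i,j) with i<j and classify each by sign(x_j-x_i) * sign(y_j-y_i).
  (1,2):dx=-6,dy=-4->C; (1,3):dx=-3,dy=-7->C; (1,4):dx=+1,dy=+1->C; (1,5):dx=-8,dy=-8->C
  (1,6):dx=-1,dy=-3->C; (2,3):dx=+3,dy=-3->D; (2,4):dx=+7,dy=+5->C; (2,5):dx=-2,dy=-4->C
  (2,6):dx=+5,dy=+1->C; (3,4):dx=+4,dy=+8->C; (3,5):dx=-5,dy=-1->C; (3,6):dx=+2,dy=+4->C
  (4,5):dx=-9,dy=-9->C; (4,6):dx=-2,dy=-4->C; (5,6):dx=+7,dy=+5->C
Step 2: C = 14, D = 1, total pairs = 15.
Step 3: tau = (C - D)/(n(n-1)/2) = (14 - 1)/15 = 0.866667.
Step 4: Exact two-sided p-value (enumerate n! = 720 permutations of y under H0): p = 0.016667.
Step 5: alpha = 0.05. reject H0.

tau_b = 0.8667 (C=14, D=1), p = 0.016667, reject H0.


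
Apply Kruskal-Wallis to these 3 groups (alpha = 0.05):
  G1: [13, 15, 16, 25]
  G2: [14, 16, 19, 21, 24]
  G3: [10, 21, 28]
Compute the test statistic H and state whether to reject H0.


Step 1: Combine all N = 12 observations and assign midranks.
sorted (value, group, rank): (10,G3,1), (13,G1,2), (14,G2,3), (15,G1,4), (16,G1,5.5), (16,G2,5.5), (19,G2,7), (21,G2,8.5), (21,G3,8.5), (24,G2,10), (25,G1,11), (28,G3,12)
Step 2: Sum ranks within each group.
R_1 = 22.5 (n_1 = 4)
R_2 = 34 (n_2 = 5)
R_3 = 21.5 (n_3 = 3)
Step 3: H = 12/(N(N+1)) * sum(R_i^2/n_i) - 3(N+1)
     = 12/(12*13) * (22.5^2/4 + 34^2/5 + 21.5^2/3) - 3*13
     = 0.076923 * 511.846 - 39
     = 0.372756.
Step 4: Ties present; correction factor C = 1 - 12/(12^3 - 12) = 0.993007. Corrected H = 0.372756 / 0.993007 = 0.375381.
Step 5: Under H0, H ~ chi^2(2); p-value = 0.828871.
Step 6: alpha = 0.05. fail to reject H0.

H = 0.3754, df = 2, p = 0.828871, fail to reject H0.


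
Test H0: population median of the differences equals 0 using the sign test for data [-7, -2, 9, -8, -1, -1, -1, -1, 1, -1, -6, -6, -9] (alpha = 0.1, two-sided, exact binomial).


Step 1: Discard zero differences. Original n = 13; n_eff = number of nonzero differences = 13.
Nonzero differences (with sign): -7, -2, +9, -8, -1, -1, -1, -1, +1, -1, -6, -6, -9
Step 2: Count signs: positive = 2, negative = 11.
Step 3: Under H0: P(positive) = 0.5, so the number of positives S ~ Bin(13, 0.5).
Step 4: Two-sided exact p-value = sum of Bin(13,0.5) probabilities at or below the observed probability = 0.022461.
Step 5: alpha = 0.1. reject H0.

n_eff = 13, pos = 2, neg = 11, p = 0.022461, reject H0.


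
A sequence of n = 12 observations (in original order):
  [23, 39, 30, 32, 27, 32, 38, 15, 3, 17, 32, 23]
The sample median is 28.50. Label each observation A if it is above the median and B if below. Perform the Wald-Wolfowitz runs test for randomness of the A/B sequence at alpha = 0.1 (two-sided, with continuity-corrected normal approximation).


Step 1: Compute median = 28.50; label A = above, B = below.
Labels in order: BAAABAABBBAB  (n_A = 6, n_B = 6)
Step 2: Count runs R = 7.
Step 3: Under H0 (random ordering), E[R] = 2*n_A*n_B/(n_A+n_B) + 1 = 2*6*6/12 + 1 = 7.0000.
        Var[R] = 2*n_A*n_B*(2*n_A*n_B - n_A - n_B) / ((n_A+n_B)^2 * (n_A+n_B-1)) = 4320/1584 = 2.7273.
        SD[R] = 1.6514.
Step 4: R = E[R], so z = 0 with no continuity correction.
Step 5: Two-sided p-value via normal approximation = 2*(1 - Phi(|z|)) = 1.000000.
Step 6: alpha = 0.1. fail to reject H0.

R = 7, z = 0.0000, p = 1.000000, fail to reject H0.


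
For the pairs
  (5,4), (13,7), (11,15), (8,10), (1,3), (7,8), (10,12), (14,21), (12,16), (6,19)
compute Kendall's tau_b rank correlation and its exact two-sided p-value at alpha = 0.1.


Step 1: Enumerate the 45 unordered pairs (i,j) with i<j and classify each by sign(x_j-x_i) * sign(y_j-y_i).
  (1,2):dx=+8,dy=+3->C; (1,3):dx=+6,dy=+11->C; (1,4):dx=+3,dy=+6->C; (1,5):dx=-4,dy=-1->C
  (1,6):dx=+2,dy=+4->C; (1,7):dx=+5,dy=+8->C; (1,8):dx=+9,dy=+17->C; (1,9):dx=+7,dy=+12->C
  (1,10):dx=+1,dy=+15->C; (2,3):dx=-2,dy=+8->D; (2,4):dx=-5,dy=+3->D; (2,5):dx=-12,dy=-4->C
  (2,6):dx=-6,dy=+1->D; (2,7):dx=-3,dy=+5->D; (2,8):dx=+1,dy=+14->C; (2,9):dx=-1,dy=+9->D
  (2,10):dx=-7,dy=+12->D; (3,4):dx=-3,dy=-5->C; (3,5):dx=-10,dy=-12->C; (3,6):dx=-4,dy=-7->C
  (3,7):dx=-1,dy=-3->C; (3,8):dx=+3,dy=+6->C; (3,9):dx=+1,dy=+1->C; (3,10):dx=-5,dy=+4->D
  (4,5):dx=-7,dy=-7->C; (4,6):dx=-1,dy=-2->C; (4,7):dx=+2,dy=+2->C; (4,8):dx=+6,dy=+11->C
  (4,9):dx=+4,dy=+6->C; (4,10):dx=-2,dy=+9->D; (5,6):dx=+6,dy=+5->C; (5,7):dx=+9,dy=+9->C
  (5,8):dx=+13,dy=+18->C; (5,9):dx=+11,dy=+13->C; (5,10):dx=+5,dy=+16->C; (6,7):dx=+3,dy=+4->C
  (6,8):dx=+7,dy=+13->C; (6,9):dx=+5,dy=+8->C; (6,10):dx=-1,dy=+11->D; (7,8):dx=+4,dy=+9->C
  (7,9):dx=+2,dy=+4->C; (7,10):dx=-4,dy=+7->D; (8,9):dx=-2,dy=-5->C; (8,10):dx=-8,dy=-2->C
  (9,10):dx=-6,dy=+3->D
Step 2: C = 34, D = 11, total pairs = 45.
Step 3: tau = (C - D)/(n(n-1)/2) = (34 - 11)/45 = 0.511111.
Step 4: Exact two-sided p-value (enumerate n! = 3628800 permutations of y under H0): p = 0.046623.
Step 5: alpha = 0.1. reject H0.

tau_b = 0.5111 (C=34, D=11), p = 0.046623, reject H0.


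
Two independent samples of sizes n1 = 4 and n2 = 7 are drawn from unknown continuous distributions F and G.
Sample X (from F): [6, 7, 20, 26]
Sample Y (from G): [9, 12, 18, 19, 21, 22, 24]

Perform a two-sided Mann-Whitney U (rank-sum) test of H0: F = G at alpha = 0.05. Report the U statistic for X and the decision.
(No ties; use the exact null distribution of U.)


Step 1: Combine and sort all 11 observations; assign midranks.
sorted (value, group): (6,X), (7,X), (9,Y), (12,Y), (18,Y), (19,Y), (20,X), (21,Y), (22,Y), (24,Y), (26,X)
ranks: 6->1, 7->2, 9->3, 12->4, 18->5, 19->6, 20->7, 21->8, 22->9, 24->10, 26->11
Step 2: Rank sum for X: R1 = 1 + 2 + 7 + 11 = 21.
Step 3: U_X = R1 - n1(n1+1)/2 = 21 - 4*5/2 = 21 - 10 = 11.
       U_Y = n1*n2 - U_X = 28 - 11 = 17.
Step 4: No ties, so the exact null distribution of U (based on enumerating the C(11,4) = 330 equally likely rank assignments) gives the two-sided p-value.
Step 5: p-value = 0.648485; compare to alpha = 0.05. fail to reject H0.

U_X = 11, p = 0.648485, fail to reject H0 at alpha = 0.05.


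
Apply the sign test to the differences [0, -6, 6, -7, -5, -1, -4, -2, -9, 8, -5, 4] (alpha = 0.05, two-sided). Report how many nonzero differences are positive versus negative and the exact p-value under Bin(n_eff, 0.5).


Step 1: Discard zero differences. Original n = 12; n_eff = number of nonzero differences = 11.
Nonzero differences (with sign): -6, +6, -7, -5, -1, -4, -2, -9, +8, -5, +4
Step 2: Count signs: positive = 3, negative = 8.
Step 3: Under H0: P(positive) = 0.5, so the number of positives S ~ Bin(11, 0.5).
Step 4: Two-sided exact p-value = sum of Bin(11,0.5) probabilities at or below the observed probability = 0.226562.
Step 5: alpha = 0.05. fail to reject H0.

n_eff = 11, pos = 3, neg = 8, p = 0.226562, fail to reject H0.


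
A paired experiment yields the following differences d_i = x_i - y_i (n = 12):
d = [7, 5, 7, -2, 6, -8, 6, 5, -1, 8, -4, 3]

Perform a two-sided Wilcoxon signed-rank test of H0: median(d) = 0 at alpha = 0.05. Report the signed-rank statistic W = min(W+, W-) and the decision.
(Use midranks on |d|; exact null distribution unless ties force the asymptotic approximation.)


Step 1: Drop any zero differences (none here) and take |d_i|.
|d| = [7, 5, 7, 2, 6, 8, 6, 5, 1, 8, 4, 3]
Step 2: Midrank |d_i| (ties get averaged ranks).
ranks: |7|->9.5, |5|->5.5, |7|->9.5, |2|->2, |6|->7.5, |8|->11.5, |6|->7.5, |5|->5.5, |1|->1, |8|->11.5, |4|->4, |3|->3
Step 3: Attach original signs; sum ranks with positive sign and with negative sign.
W+ = 9.5 + 5.5 + 9.5 + 7.5 + 7.5 + 5.5 + 11.5 + 3 = 59.5
W- = 2 + 11.5 + 1 + 4 = 18.5
(Check: W+ + W- = 78 should equal n(n+1)/2 = 78.)
Step 4: Test statistic W = min(W+, W-) = 18.5.
Step 5: Ties in |d|, so use the tie-corrected normal approximation.
        E[W] = n(n+1)/4 = 12*13/4 = 39.
        Tie groups: |d|=5 (t=2), |d|=6 (t=2), |d|=7 (t=2), |d|=8 (t=2); sum(t^3 - t) = 24.
        Var[W] = n(n+1)(2n+1)/24 - sum(t^3-t)/48 = 3900/24 - 24/48 = 162.
        z = (W - E[W]) / sqrt(Var[W]) = (18.5 - 39) / 12.7279 = -1.6106.
        Two-sided p = 2*Phi(z) = 0.107260.
Step 6: alpha = 0.05. fail to reject H0.

W+ = 59.5, W- = 18.5, W = min = 18.5, p = 0.107260, fail to reject H0.


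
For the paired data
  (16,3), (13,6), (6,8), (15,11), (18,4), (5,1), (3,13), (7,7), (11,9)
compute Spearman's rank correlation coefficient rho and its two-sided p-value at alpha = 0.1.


Step 1: Rank x and y separately (midranks; no ties here).
rank(x): 16->8, 13->6, 6->3, 15->7, 18->9, 5->2, 3->1, 7->4, 11->5
rank(y): 3->2, 6->4, 8->6, 11->8, 4->3, 1->1, 13->9, 7->5, 9->7
Step 2: d_i = R_x(i) - R_y(i); compute d_i^2.
  (8-2)^2=36, (6-4)^2=4, (3-6)^2=9, (7-8)^2=1, (9-3)^2=36, (2-1)^2=1, (1-9)^2=64, (4-5)^2=1, (5-7)^2=4
sum(d^2) = 156.
Step 3: rho = 1 - 6*156 / (9*(9^2 - 1)) = 1 - 936/720 = -0.300000.
Step 4: Under H0, t = rho * sqrt((n-2)/(1-rho^2)) = -0.8321 ~ t(7).
Step 5: Two-sided p-value from the t-distribution with 7 df = 0.432845.
Step 6: alpha = 0.1. fail to reject H0.

rho = -0.3000, p = 0.432845, fail to reject H0 at alpha = 0.1.


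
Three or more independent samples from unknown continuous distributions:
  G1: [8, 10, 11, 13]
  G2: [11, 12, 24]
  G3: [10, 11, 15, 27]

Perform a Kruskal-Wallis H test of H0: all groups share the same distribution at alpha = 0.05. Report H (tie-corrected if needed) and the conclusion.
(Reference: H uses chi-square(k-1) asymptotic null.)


Step 1: Combine all N = 11 observations and assign midranks.
sorted (value, group, rank): (8,G1,1), (10,G1,2.5), (10,G3,2.5), (11,G1,5), (11,G2,5), (11,G3,5), (12,G2,7), (13,G1,8), (15,G3,9), (24,G2,10), (27,G3,11)
Step 2: Sum ranks within each group.
R_1 = 16.5 (n_1 = 4)
R_2 = 22 (n_2 = 3)
R_3 = 27.5 (n_3 = 4)
Step 3: H = 12/(N(N+1)) * sum(R_i^2/n_i) - 3(N+1)
     = 12/(11*12) * (16.5^2/4 + 22^2/3 + 27.5^2/4) - 3*12
     = 0.090909 * 418.458 - 36
     = 2.041667.
Step 4: Ties present; correction factor C = 1 - 30/(11^3 - 11) = 0.977273. Corrected H = 2.041667 / 0.977273 = 2.089147.
Step 5: Under H0, H ~ chi^2(2); p-value = 0.351842.
Step 6: alpha = 0.05. fail to reject H0.

H = 2.0891, df = 2, p = 0.351842, fail to reject H0.


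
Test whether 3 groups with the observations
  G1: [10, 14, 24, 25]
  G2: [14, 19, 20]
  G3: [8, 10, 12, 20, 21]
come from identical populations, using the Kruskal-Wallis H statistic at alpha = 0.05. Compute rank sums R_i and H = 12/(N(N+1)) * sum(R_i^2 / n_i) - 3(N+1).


Step 1: Combine all N = 12 observations and assign midranks.
sorted (value, group, rank): (8,G3,1), (10,G1,2.5), (10,G3,2.5), (12,G3,4), (14,G1,5.5), (14,G2,5.5), (19,G2,7), (20,G2,8.5), (20,G3,8.5), (21,G3,10), (24,G1,11), (25,G1,12)
Step 2: Sum ranks within each group.
R_1 = 31 (n_1 = 4)
R_2 = 21 (n_2 = 3)
R_3 = 26 (n_3 = 5)
Step 3: H = 12/(N(N+1)) * sum(R_i^2/n_i) - 3(N+1)
     = 12/(12*13) * (31^2/4 + 21^2/3 + 26^2/5) - 3*13
     = 0.076923 * 522.45 - 39
     = 1.188462.
Step 4: Ties present; correction factor C = 1 - 18/(12^3 - 12) = 0.989510. Corrected H = 1.188462 / 0.989510 = 1.201060.
Step 5: Under H0, H ~ chi^2(2); p-value = 0.548521.
Step 6: alpha = 0.05. fail to reject H0.

H = 1.2011, df = 2, p = 0.548521, fail to reject H0.


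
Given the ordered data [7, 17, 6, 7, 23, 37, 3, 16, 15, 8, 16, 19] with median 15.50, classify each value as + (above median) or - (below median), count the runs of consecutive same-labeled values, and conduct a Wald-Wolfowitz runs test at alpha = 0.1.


Step 1: Compute median = 15.50; label A = above, B = below.
Labels in order: BABBAABABBAA  (n_A = 6, n_B = 6)
Step 2: Count runs R = 8.
Step 3: Under H0 (random ordering), E[R] = 2*n_A*n_B/(n_A+n_B) + 1 = 2*6*6/12 + 1 = 7.0000.
        Var[R] = 2*n_A*n_B*(2*n_A*n_B - n_A - n_B) / ((n_A+n_B)^2 * (n_A+n_B-1)) = 4320/1584 = 2.7273.
        SD[R] = 1.6514.
Step 4: Continuity-corrected z = (R - 0.5 - E[R]) / SD[R] = (8 - 0.5 - 7.0000) / 1.6514 = 0.3028.
Step 5: Two-sided p-value via normal approximation = 2*(1 - Phi(|z|)) = 0.762069.
Step 6: alpha = 0.1. fail to reject H0.

R = 8, z = 0.3028, p = 0.762069, fail to reject H0.


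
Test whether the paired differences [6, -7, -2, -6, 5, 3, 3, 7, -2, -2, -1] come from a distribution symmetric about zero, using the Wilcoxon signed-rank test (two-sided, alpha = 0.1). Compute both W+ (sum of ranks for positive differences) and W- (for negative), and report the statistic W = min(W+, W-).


Step 1: Drop any zero differences (none here) and take |d_i|.
|d| = [6, 7, 2, 6, 5, 3, 3, 7, 2, 2, 1]
Step 2: Midrank |d_i| (ties get averaged ranks).
ranks: |6|->8.5, |7|->10.5, |2|->3, |6|->8.5, |5|->7, |3|->5.5, |3|->5.5, |7|->10.5, |2|->3, |2|->3, |1|->1
Step 3: Attach original signs; sum ranks with positive sign and with negative sign.
W+ = 8.5 + 7 + 5.5 + 5.5 + 10.5 = 37
W- = 10.5 + 3 + 8.5 + 3 + 3 + 1 = 29
(Check: W+ + W- = 66 should equal n(n+1)/2 = 66.)
Step 4: Test statistic W = min(W+, W-) = 29.
Step 5: Ties in |d|, so use the tie-corrected normal approximation.
        E[W] = n(n+1)/4 = 11*12/4 = 33.
        Tie groups: |d|=2 (t=3), |d|=3 (t=2), |d|=6 (t=2), |d|=7 (t=2); sum(t^3 - t) = 42.
        Var[W] = n(n+1)(2n+1)/24 - sum(t^3-t)/48 = 3036/24 - 42/48 = 125.625.
        z = (W - E[W]) / sqrt(Var[W]) = (29 - 33) / 11.2083 = -0.3569.
        Two-sided p = 2*Phi(z) = 0.721182.
Step 6: alpha = 0.1. fail to reject H0.

W+ = 37, W- = 29, W = min = 29, p = 0.721182, fail to reject H0.


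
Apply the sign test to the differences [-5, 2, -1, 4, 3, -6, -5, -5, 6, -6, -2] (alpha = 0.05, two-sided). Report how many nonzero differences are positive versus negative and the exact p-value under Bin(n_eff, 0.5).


Step 1: Discard zero differences. Original n = 11; n_eff = number of nonzero differences = 11.
Nonzero differences (with sign): -5, +2, -1, +4, +3, -6, -5, -5, +6, -6, -2
Step 2: Count signs: positive = 4, negative = 7.
Step 3: Under H0: P(positive) = 0.5, so the number of positives S ~ Bin(11, 0.5).
Step 4: Two-sided exact p-value = sum of Bin(11,0.5) probabilities at or below the observed probability = 0.548828.
Step 5: alpha = 0.05. fail to reject H0.

n_eff = 11, pos = 4, neg = 7, p = 0.548828, fail to reject H0.


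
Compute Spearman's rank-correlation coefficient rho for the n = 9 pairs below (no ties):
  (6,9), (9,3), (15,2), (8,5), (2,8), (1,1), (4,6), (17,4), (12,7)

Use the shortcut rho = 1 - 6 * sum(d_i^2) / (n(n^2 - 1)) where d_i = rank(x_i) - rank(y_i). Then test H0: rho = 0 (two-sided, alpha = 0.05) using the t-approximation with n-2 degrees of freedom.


Step 1: Rank x and y separately (midranks; no ties here).
rank(x): 6->4, 9->6, 15->8, 8->5, 2->2, 1->1, 4->3, 17->9, 12->7
rank(y): 9->9, 3->3, 2->2, 5->5, 8->8, 1->1, 6->6, 4->4, 7->7
Step 2: d_i = R_x(i) - R_y(i); compute d_i^2.
  (4-9)^2=25, (6-3)^2=9, (8-2)^2=36, (5-5)^2=0, (2-8)^2=36, (1-1)^2=0, (3-6)^2=9, (9-4)^2=25, (7-7)^2=0
sum(d^2) = 140.
Step 3: rho = 1 - 6*140 / (9*(9^2 - 1)) = 1 - 840/720 = -0.166667.
Step 4: Under H0, t = rho * sqrt((n-2)/(1-rho^2)) = -0.4472 ~ t(7).
Step 5: Two-sided p-value from the t-distribution with 7 df = 0.668231.
Step 6: alpha = 0.05. fail to reject H0.

rho = -0.1667, p = 0.668231, fail to reject H0 at alpha = 0.05.


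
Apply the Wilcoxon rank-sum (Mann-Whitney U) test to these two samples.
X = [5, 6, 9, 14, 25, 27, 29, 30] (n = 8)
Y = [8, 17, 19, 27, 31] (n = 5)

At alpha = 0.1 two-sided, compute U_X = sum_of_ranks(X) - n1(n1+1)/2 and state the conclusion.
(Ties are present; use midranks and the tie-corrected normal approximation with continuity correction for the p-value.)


Step 1: Combine and sort all 13 observations; assign midranks.
sorted (value, group): (5,X), (6,X), (8,Y), (9,X), (14,X), (17,Y), (19,Y), (25,X), (27,X), (27,Y), (29,X), (30,X), (31,Y)
ranks: 5->1, 6->2, 8->3, 9->4, 14->5, 17->6, 19->7, 25->8, 27->9.5, 27->9.5, 29->11, 30->12, 31->13
Step 2: Rank sum for X: R1 = 1 + 2 + 4 + 5 + 8 + 9.5 + 11 + 12 = 52.5.
Step 3: U_X = R1 - n1(n1+1)/2 = 52.5 - 8*9/2 = 52.5 - 36 = 16.5.
       U_Y = n1*n2 - U_X = 40 - 16.5 = 23.5.
Step 4: Ties are present, so use the tie-corrected normal approximation (with continuity correction) for the p-value.
Step 5: p-value = 0.660111; compare to alpha = 0.1. fail to reject H0.

U_X = 16.5, p = 0.660111, fail to reject H0 at alpha = 0.1.


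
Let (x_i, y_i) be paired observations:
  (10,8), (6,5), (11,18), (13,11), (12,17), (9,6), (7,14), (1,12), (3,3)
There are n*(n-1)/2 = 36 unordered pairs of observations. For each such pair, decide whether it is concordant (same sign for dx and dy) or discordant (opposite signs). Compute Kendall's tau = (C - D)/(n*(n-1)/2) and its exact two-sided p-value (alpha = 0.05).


Step 1: Enumerate the 36 unordered pairs (i,j) with i<j and classify each by sign(x_j-x_i) * sign(y_j-y_i).
  (1,2):dx=-4,dy=-3->C; (1,3):dx=+1,dy=+10->C; (1,4):dx=+3,dy=+3->C; (1,5):dx=+2,dy=+9->C
  (1,6):dx=-1,dy=-2->C; (1,7):dx=-3,dy=+6->D; (1,8):dx=-9,dy=+4->D; (1,9):dx=-7,dy=-5->C
  (2,3):dx=+5,dy=+13->C; (2,4):dx=+7,dy=+6->C; (2,5):dx=+6,dy=+12->C; (2,6):dx=+3,dy=+1->C
  (2,7):dx=+1,dy=+9->C; (2,8):dx=-5,dy=+7->D; (2,9):dx=-3,dy=-2->C; (3,4):dx=+2,dy=-7->D
  (3,5):dx=+1,dy=-1->D; (3,6):dx=-2,dy=-12->C; (3,7):dx=-4,dy=-4->C; (3,8):dx=-10,dy=-6->C
  (3,9):dx=-8,dy=-15->C; (4,5):dx=-1,dy=+6->D; (4,6):dx=-4,dy=-5->C; (4,7):dx=-6,dy=+3->D
  (4,8):dx=-12,dy=+1->D; (4,9):dx=-10,dy=-8->C; (5,6):dx=-3,dy=-11->C; (5,7):dx=-5,dy=-3->C
  (5,8):dx=-11,dy=-5->C; (5,9):dx=-9,dy=-14->C; (6,7):dx=-2,dy=+8->D; (6,8):dx=-8,dy=+6->D
  (6,9):dx=-6,dy=-3->C; (7,8):dx=-6,dy=-2->C; (7,9):dx=-4,dy=-11->C; (8,9):dx=+2,dy=-9->D
Step 2: C = 25, D = 11, total pairs = 36.
Step 3: tau = (C - D)/(n(n-1)/2) = (25 - 11)/36 = 0.388889.
Step 4: Exact two-sided p-value (enumerate n! = 362880 permutations of y under H0): p = 0.180181.
Step 5: alpha = 0.05. fail to reject H0.

tau_b = 0.3889 (C=25, D=11), p = 0.180181, fail to reject H0.
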